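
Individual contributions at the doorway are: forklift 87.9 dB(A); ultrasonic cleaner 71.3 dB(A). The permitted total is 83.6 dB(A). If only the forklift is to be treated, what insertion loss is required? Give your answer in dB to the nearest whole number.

The untreated sources together contribute 10^(71.3/10) = 1.349e+07, i.e. 71.30 dB(A).
The limit corresponds to 10^(83.6/10) = 2.291e+08; subtracting the fixed part leaves 2.156e+08 for the forklift, i.e. 83.34 dB(A).
So the forklift must be reduced from 87.9 to 83.34 dB(A): IL = 4.56 dB.

5 dB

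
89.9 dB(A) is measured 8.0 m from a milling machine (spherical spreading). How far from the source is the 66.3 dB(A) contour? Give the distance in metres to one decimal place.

121.1 m

For a point source L₁ − L₂ = 20·log₁₀(r₂/r₁), so r₂ = r₁·10^((L₁−L₂)/20).
r₂ = 8.0·10^((89.9−66.3)/20) = 8.0·10^(23.6/20) = 121.08 m.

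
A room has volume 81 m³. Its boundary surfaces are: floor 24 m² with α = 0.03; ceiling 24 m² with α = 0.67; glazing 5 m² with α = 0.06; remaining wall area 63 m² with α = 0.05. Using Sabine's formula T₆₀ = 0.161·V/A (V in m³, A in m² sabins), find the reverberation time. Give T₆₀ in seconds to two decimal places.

0.64 s

A = Σ Sᵢαᵢ = 24·0.03 + 24·0.67 + 5·0.06 + 63·0.05 = 20.25 m².
T₆₀ = 0.161·V/A = 0.161·81/20.25 = 0.644 s.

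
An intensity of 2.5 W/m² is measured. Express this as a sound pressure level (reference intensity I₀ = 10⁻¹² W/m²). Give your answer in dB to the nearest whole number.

124 dB

I/I₀ = 2.5/10⁻¹² = 2.5×10^12, and L = 10·log₁₀(I/I₀).
L = 10·(0.3979 + 12) = 123.98 dB.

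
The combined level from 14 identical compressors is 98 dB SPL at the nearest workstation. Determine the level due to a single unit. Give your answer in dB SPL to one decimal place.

Dividing the total intensity by 14 lowers the level by 10·log₁₀ 14 = 11.461 dB: L₁ = 98 − 11.461.

86.5 dB SPL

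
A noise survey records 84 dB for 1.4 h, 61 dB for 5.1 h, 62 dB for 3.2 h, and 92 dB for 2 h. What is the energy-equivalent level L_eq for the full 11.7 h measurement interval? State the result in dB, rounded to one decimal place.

84.8 dB

L_eq = 10·log₁₀[(1/T)·Σ tᵢ·10^(Lᵢ/10)] with T = 11.7 h.
Σ tᵢ·10^(Lᵢ/10) = 1.4·10^(84/10) + 5.1·10^(61/10) + 3.2·10^(62/10) + 2·10^(92/10) = 3.533e+09.
L_eq = 10·log₁₀(3.533e+09/11.7) = 84.80 dB.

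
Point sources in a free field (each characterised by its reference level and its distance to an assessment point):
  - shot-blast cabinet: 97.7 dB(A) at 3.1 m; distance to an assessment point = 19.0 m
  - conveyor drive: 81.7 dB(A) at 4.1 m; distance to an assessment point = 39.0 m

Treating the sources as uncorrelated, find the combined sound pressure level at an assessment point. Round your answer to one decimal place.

82.0 dB(A)

Propagate each source to the receiver with L = L_ref − 20·log₁₀(r/r_ref), then add intensities.
shot-blast cabinet: 97.7 − 20·log₁₀(19.0/3.1) = 97.7 − 15.75 = 81.95 dB(A).
conveyor drive: 81.7 − 20·log₁₀(39.0/4.1) = 81.7 − 19.57 = 62.13 dB(A).
Σ 10^(L/10) = 1.584e+08 → L_total = 10·log₁₀(1.584e+08) = 82.00 dB(A).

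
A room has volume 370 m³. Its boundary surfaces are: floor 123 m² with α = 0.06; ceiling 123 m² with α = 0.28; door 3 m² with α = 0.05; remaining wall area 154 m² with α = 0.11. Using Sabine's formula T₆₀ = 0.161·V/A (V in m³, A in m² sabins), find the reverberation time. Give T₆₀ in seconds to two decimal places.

Total absorption A = 123·0.06 + 123·0.28 + 3·0.05 + 154·0.11 = 58.91 m² sabins.
T₆₀ = 0.161 × 370 / 58.91 = 1.011 s.

1.01 s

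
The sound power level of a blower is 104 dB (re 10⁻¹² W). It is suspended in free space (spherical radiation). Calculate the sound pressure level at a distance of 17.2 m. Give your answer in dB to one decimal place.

L_p = L_w − 10·log₁₀(4π·r²) with r = 17.2 m.
4π·r² = 3718 m², 10·log₁₀ of that is 35.703 dB.
L_p = 104 − 35.703 = 68.30 dB.

68.3 dB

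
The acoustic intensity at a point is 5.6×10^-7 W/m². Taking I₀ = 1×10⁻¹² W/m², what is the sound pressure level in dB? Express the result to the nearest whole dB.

Dividing by I₀ shifts the exponent by 12: I/I₀ = 5.6×10^5.
L = 10·(0.7482 + 5) = 57.48 dB.

57 dB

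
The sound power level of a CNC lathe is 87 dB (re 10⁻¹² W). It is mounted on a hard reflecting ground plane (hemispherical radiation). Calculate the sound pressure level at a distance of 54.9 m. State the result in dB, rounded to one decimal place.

44.2 dB

The power spreads over a hemisphere of area 2π·r², so L_p = L_w − 10·log₁₀(2π·r²).
2π·r² = 1.894e+04 m², 10·log₁₀ of that is 42.773 dB.
L_p = 87 − 42.773 = 44.23 dB.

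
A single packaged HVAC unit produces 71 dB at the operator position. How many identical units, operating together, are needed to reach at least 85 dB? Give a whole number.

The shortfall is 85 − 71 = 14.0 dB, and N units add 10·log₁₀ N, so need 10·log₁₀ N ≥ 14.0.
N ≥ 10^(14.0/10) = 25.119, so N = 26.

26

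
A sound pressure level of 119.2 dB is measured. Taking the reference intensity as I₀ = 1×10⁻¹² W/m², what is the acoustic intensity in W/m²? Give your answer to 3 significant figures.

L = 10·log₁₀(I/I₀) ⇒ I = I₀·10^(L/10) = 10⁻¹² × 10^11.92.

0.832 W/m²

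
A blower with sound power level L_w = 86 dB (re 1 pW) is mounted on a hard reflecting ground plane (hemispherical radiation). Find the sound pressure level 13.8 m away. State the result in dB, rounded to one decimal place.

Free-field hemispherical radiation: L_p = L_w − 10·log₁₀(2π·r²), r = 13.8 m.
2π·r² = 1197 m², 10·log₁₀ of that is 30.779 dB.
L_p = 86 − 30.779 = 55.22 dB.

55.2 dB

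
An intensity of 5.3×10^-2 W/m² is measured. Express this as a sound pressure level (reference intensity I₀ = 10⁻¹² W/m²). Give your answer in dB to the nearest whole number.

L = 10·log₁₀(I/I₀) = 10·log₁₀(5.3×10^-2/10⁻¹²) = 10·log₁₀(5.3×10^10).
L = 10·(0.7243 + 10) = 107.24 dB.

107 dB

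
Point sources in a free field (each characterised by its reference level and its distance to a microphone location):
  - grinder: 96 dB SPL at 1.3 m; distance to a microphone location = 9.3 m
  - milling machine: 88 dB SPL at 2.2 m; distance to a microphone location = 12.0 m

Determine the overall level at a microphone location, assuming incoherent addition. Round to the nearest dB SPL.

Propagate each source to the receiver with L = L_ref − 20·log₁₀(r/r_ref), then add intensities.
grinder: 96 − 20·log₁₀(9.3/1.3) = 96 − 17.09 = 78.91 dB SPL.
milling machine: 88 − 20·log₁₀(12.0/2.2) = 88 − 14.74 = 73.26 dB SPL.
Σ 10^(L/10) = 9.900e+07 → L_total = 10·log₁₀(9.900e+07) = 79.96 dB SPL.

80 dB SPL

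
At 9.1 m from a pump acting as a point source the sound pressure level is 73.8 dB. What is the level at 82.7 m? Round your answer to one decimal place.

54.6 dB

For a point source, L₂ = L₁ − 20·log₁₀(r₂/r₁).
L₂ = 73.8 − 20·log₁₀(82.7/9.1) = 73.8 − 19.169 = 54.63 dB.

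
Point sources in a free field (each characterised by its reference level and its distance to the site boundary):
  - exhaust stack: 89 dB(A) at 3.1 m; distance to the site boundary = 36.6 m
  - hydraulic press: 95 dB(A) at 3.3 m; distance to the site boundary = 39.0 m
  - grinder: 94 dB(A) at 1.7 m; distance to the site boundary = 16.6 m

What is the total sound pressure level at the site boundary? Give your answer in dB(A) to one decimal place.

Propagate each source to the receiver with L = L_ref − 20·log₁₀(r/r_ref), then add intensities.
exhaust stack: 89 − 20·log₁₀(36.6/3.1) = 89 − 21.44 = 67.56 dB(A).
hydraulic press: 95 − 20·log₁₀(39.0/3.3) = 95 − 21.45 = 73.55 dB(A).
grinder: 94 − 20·log₁₀(16.6/1.7) = 94 − 19.79 = 74.21 dB(A).
Σ 10^(L/10) = 5.468e+07 → L_total = 10·log₁₀(5.468e+07) = 77.38 dB(A).

77.4 dB(A)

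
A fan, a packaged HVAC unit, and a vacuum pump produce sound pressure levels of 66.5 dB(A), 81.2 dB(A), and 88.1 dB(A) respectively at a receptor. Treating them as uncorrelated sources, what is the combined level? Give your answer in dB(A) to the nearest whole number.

89 dB(A)

For uncorrelated sources the intensities add, so convert each level to linear form, sum, and take 10·log₁₀ of the total.
Σ 10^(L/10) = 10^(66.5/10) + 10^(81.2/10) + 10^(88.1/10) = 7.819e+08.
L_total = 10·log₁₀(7.819e+08) = 88.93 dB(A).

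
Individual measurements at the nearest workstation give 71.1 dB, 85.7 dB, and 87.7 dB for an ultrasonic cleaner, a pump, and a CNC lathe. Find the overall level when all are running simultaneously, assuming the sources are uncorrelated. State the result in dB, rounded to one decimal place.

For uncorrelated sources the intensities add, so convert each level to linear form, sum, and take 10·log₁₀ of the total.
Σ 10^(L/10) = 10^(71.1/10) + 10^(85.7/10) + 10^(87.7/10) = 9.733e+08.
L_total = 10·log₁₀(9.733e+08) = 89.88 dB.

89.9 dB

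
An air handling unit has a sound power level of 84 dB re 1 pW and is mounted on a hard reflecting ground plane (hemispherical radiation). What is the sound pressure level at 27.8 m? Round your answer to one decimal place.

L_p = L_w − 10·log₁₀(2π·r²) with r = 27.8 m.
2π·r² = 4856 m², 10·log₁₀ of that is 36.863 dB.
L_p = 84 − 36.863 = 47.14 dB.

47.1 dB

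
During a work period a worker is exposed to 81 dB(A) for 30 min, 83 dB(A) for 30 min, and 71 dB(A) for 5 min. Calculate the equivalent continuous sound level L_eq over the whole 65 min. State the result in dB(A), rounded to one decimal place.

81.8 dB(A)

The energy average is taken in the linear domain: L_eq = 10·log₁₀[(Σ tᵢ·10^(Lᵢ/10))/T], T = 65 min.
Σ tᵢ·10^(Lᵢ/10) = 30·10^(81/10) + 30·10^(83/10) + 5·10^(71/10) = 9.826e+09.
L_eq = 10·log₁₀(9.826e+09/65) = 81.79 dB(A).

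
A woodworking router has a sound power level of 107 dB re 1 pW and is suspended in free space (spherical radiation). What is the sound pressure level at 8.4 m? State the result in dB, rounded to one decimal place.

77.5 dB

Free-field spherical radiation: L_p = L_w − 10·log₁₀(4π·r²), r = 8.4 m.
4π·r² = 886.7 m², 10·log₁₀ of that is 29.478 dB.
L_p = 107 − 29.478 = 77.52 dB.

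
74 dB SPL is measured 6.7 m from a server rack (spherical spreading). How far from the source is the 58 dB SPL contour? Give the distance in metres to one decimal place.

The 16.0 dB drop corresponds to a distance ratio of 10^(16.0/20) for a point source.
r₂ = 6.7·10^((74−58)/20) = 6.7·10^(16.0/20) = 42.27 m.

42.3 m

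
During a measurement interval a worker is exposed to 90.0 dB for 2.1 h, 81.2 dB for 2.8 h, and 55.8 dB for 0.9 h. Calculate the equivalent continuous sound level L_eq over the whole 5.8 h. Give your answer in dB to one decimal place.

86.3 dB

Weight each interval's intensity by its duration and average over T = 5.8 h:
Σ tᵢ·10^(Lᵢ/10) = 2.1·10^(90.0/10) + 2.8·10^(81.2/10) + 0.9·10^(55.8/10) = 2.469e+09.
L_eq = 10·log₁₀(2.469e+09/5.8) = 86.29 dB.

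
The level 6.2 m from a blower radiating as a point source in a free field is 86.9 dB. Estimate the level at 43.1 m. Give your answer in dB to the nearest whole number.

70 dB

For a point source, L₂ = L₁ − 20·log₁₀(r₂/r₁).
L₂ = 86.9 − 20·log₁₀(43.1/6.2) = 86.9 − 16.842 = 70.06 dB.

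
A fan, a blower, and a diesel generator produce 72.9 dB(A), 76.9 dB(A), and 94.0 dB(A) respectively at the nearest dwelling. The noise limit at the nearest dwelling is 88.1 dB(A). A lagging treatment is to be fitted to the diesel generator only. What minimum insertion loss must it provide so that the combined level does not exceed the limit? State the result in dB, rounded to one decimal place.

The untreated sources together contribute 10^(72.9/10) + 10^(76.9/10) = 6.848e+07, i.e. 78.36 dB(A).
The limit corresponds to 10^(88.1/10) = 6.457e+08; subtracting the fixed part leaves 5.772e+08 for the diesel generator, i.e. 87.61 dB(A).
Required insertion loss = 94.0 − 87.61 = 6.39 dB.

6.4 dB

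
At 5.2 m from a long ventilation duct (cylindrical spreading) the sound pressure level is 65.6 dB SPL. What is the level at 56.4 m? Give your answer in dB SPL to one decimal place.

55.2 dB SPL

Line-source attenuation: ΔL = 10·log₁₀(r₂/r₁) = 10·log₁₀(56.4/5.2) = 10.353 dB.
L₂ = 65.6 − 10·log₁₀(56.4/5.2) = 65.6 − 10.353 = 55.25 dB SPL.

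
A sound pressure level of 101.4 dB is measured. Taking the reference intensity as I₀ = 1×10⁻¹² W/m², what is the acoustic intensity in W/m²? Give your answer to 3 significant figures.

I/I₀ = 10^(101.4/10) = 1.38e+10, so I = 1.38e+10 × 10⁻¹² W/m².

0.0138 W/m²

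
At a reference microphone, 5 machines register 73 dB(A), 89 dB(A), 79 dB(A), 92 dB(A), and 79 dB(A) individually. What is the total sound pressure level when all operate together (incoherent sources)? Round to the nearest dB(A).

Incoherent sources combine by intensity addition: L_total = 10·log₁₀(Σ 10^(L_i/10)).
Σ 10^(L/10) = 10^(73/10) + 10^(89/10) + 10^(79/10) + 10^(92/10) + 10^(79/10) = 2.558e+09.
L_total = 10·log₁₀(2.558e+09) = 94.08 dB(A).

94 dB(A)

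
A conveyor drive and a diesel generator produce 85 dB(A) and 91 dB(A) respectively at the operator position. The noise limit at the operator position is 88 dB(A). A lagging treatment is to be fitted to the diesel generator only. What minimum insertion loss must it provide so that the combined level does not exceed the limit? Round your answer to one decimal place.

6.0 dB

The untreated sources together contribute 10^(85/10) = 3.162e+08, i.e. 85.00 dB(A).
To meet 88 dB(A) overall, the treated diesel generator may contribute at most 10^(88/10) − 3.162e+08 = 3.147e+08, i.e. 84.98 dB(A).
Required insertion loss = 91 − 84.98 = 6.02 dB.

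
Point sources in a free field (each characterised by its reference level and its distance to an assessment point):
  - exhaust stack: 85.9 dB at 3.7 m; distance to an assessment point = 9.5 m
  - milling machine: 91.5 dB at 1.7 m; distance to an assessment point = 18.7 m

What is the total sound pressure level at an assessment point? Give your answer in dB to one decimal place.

First find each source's level at the receiver (point-source: −20·log₁₀(r/r_ref)), then combine on an intensity basis.
exhaust stack: 85.9 − 20·log₁₀(9.5/3.7) = 85.9 − 8.19 = 77.71 dB.
milling machine: 91.5 − 20·log₁₀(18.7/1.7) = 91.5 − 20.83 = 70.67 dB.
Σ 10^(L/10) = 7.069e+07 → L_total = 10·log₁₀(7.069e+07) = 78.49 dB.

78.5 dB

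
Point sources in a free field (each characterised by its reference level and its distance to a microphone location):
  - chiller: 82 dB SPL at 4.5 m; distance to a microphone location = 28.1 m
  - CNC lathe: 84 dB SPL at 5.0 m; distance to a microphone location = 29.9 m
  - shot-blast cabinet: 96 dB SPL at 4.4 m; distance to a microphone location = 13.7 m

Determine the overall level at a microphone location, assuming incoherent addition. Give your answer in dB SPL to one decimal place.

First find each source's level at the receiver (point-source: −20·log₁₀(r/r_ref)), then combine on an intensity basis.
chiller: 82 − 20·log₁₀(28.1/4.5) = 82 − 15.91 = 66.09 dB SPL.
CNC lathe: 84 − 20·log₁₀(29.9/5.0) = 84 − 15.53 = 68.47 dB SPL.
shot-blast cabinet: 96 − 20·log₁₀(13.7/4.4) = 96 − 9.87 = 86.13 dB SPL.
Σ 10^(L/10) = 4.217e+08 → L_total = 10·log₁₀(4.217e+08) = 86.25 dB SPL.

86.3 dB SPL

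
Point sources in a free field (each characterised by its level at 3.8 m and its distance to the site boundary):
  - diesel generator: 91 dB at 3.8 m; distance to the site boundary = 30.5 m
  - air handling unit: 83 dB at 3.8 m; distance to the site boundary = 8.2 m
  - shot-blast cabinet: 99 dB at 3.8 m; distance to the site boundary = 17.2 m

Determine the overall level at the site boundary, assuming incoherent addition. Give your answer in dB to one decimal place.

First find each source's level at the receiver (point-source: −20·log₁₀(r/r_ref)), then combine on an intensity basis.
diesel generator: 91 − 20·log₁₀(30.5/3.8) = 91 − 18.09 = 72.91 dB.
air handling unit: 83 − 20·log₁₀(8.2/3.8) = 83 − 6.68 = 76.32 dB.
shot-blast cabinet: 99 − 20·log₁₀(17.2/3.8) = 99 − 13.11 = 85.89 dB.
Σ 10^(L/10) = 4.501e+08 → L_total = 10·log₁₀(4.501e+08) = 86.53 dB.

86.5 dB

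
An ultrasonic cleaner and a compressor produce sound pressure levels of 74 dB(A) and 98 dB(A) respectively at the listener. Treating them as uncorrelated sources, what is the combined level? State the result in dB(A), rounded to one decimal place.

98.0 dB(A)

For uncorrelated sources the intensities add, so convert each level to linear form, sum, and take 10·log₁₀ of the total.
Σ 10^(L/10) = 10^(74/10) + 10^(98/10) = 6.335e+09.
L_total = 10·log₁₀(6.335e+09) = 98.02 dB(A).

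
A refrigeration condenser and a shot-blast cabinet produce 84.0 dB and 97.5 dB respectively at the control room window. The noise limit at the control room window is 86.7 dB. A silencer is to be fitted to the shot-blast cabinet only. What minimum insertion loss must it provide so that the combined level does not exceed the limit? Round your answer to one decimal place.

14.1 dB

Fixed contribution from the other source: Σ 10^(L/10) = 10^(84.0/10) = 2.512e+08 (84.00 dB).
The limit corresponds to 10^(86.7/10) = 4.677e+08; subtracting the fixed part leaves 2.165e+08 for the shot-blast cabinet, i.e. 83.36 dB.
Required insertion loss = 97.5 − 83.36 = 14.14 dB.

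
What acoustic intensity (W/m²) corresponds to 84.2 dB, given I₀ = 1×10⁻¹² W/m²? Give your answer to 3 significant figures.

0.000263 W/m²

L = 10·log₁₀(I/I₀) ⇒ I = I₀·10^(L/10) = 10⁻¹² × 10^8.42.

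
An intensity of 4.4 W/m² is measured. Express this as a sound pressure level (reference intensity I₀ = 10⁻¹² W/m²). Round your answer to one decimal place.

L = 10·log₁₀(I/I₀) = 10·log₁₀(4.4/10⁻¹²) = 10·log₁₀(4.4×10^12).
L = 10·(0.6435 + 12) = 126.43 dB.

126.4 dB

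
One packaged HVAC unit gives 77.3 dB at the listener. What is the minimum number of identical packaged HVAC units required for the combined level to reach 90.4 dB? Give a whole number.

The shortfall is 90.4 − 77.3 = 13.1 dB, and N units add 10·log₁₀ N, so need 10·log₁₀ N ≥ 13.1.
N ≥ 10^(13.1/10) = 20.417, so N = 21.

21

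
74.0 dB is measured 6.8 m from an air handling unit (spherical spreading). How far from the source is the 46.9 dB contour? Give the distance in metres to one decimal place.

Point-source spreading drops the level by 20·log₁₀(r₂/r₁); inverting, r₂/r₁ = 10^(ΔL/20).
r₂ = 6.8·10^((74.0−46.9)/20) = 6.8·10^(27.1/20) = 154.00 m.

154.0 m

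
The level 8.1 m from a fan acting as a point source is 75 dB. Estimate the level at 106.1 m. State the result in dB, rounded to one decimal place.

52.7 dB

Spherical spreading from a point source gives a 20·log₁₀(r₂/r₁) drop.
L₂ = 75 − 20·log₁₀(106.1/8.1) = 75 − 22.345 = 52.66 dB.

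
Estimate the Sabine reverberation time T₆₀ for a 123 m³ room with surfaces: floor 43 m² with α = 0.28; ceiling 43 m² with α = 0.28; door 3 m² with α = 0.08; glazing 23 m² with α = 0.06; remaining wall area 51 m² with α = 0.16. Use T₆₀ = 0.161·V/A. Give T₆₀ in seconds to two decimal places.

0.58 s

A = Σ Sᵢαᵢ = 43·0.28 + 43·0.28 + 3·0.08 + 23·0.06 + 51·0.16 = 33.86 m².
T₆₀ = 0.161·V/A = 0.161·123/33.86 = 0.585 s.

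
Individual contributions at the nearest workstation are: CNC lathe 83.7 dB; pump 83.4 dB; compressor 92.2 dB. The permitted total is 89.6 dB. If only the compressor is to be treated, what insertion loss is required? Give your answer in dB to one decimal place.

5.6 dB

Everything except the compressor sums to 10^(83.7/10) + 10^(83.4/10) = 4.532e+08 in linear terms, 86.56 dB.
To meet 89.6 dB overall, the treated compressor may contribute at most 10^(89.6/10) − 4.532e+08 = 4.588e+08, i.e. 86.62 dB.
So the compressor must be reduced from 92.2 to 86.62 dB: IL = 5.58 dB.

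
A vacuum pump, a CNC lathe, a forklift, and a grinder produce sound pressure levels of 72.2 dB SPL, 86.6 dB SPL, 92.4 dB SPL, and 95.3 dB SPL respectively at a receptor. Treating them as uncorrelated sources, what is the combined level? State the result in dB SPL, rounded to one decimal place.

97.5 dB SPL

Incoherent sources combine by intensity addition: L_total = 10·log₁₀(Σ 10^(L_i/10)).
Σ 10^(L/10) = 10^(72.2/10) + 10^(86.6/10) + 10^(92.4/10) + 10^(95.3/10) = 5.600e+09.
L_total = 10·log₁₀(5.600e+09) = 97.48 dB SPL.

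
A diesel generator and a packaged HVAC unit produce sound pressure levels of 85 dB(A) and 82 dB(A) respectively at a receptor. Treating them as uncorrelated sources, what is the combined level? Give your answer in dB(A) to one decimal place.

86.8 dB(A)

For uncorrelated sources the intensities add, so convert each level to linear form, sum, and take 10·log₁₀ of the total.
Σ 10^(L/10) = 10^(85/10) + 10^(82/10) = 4.747e+08.
L_total = 10·log₁₀(4.747e+08) = 86.76 dB(A).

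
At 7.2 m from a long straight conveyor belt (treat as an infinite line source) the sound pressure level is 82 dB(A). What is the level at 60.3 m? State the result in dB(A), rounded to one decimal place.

72.8 dB(A)

Line-source attenuation: ΔL = 10·log₁₀(r₂/r₁) = 10·log₁₀(60.3/7.2) = 9.230 dB.
L₂ = 82 − 10·log₁₀(60.3/7.2) = 82 − 9.230 = 72.77 dB(A).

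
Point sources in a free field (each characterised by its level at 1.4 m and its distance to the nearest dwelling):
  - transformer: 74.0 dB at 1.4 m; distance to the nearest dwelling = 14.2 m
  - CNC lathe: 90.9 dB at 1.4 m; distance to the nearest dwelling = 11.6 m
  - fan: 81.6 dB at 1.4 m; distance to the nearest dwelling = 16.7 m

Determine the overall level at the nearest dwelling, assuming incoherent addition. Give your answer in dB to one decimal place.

Propagate each source to the receiver with L = L_ref − 20·log₁₀(r/r_ref), then add intensities.
transformer: 74.0 − 20·log₁₀(14.2/1.4) = 74.0 − 20.12 = 53.88 dB.
CNC lathe: 90.9 − 20·log₁₀(11.6/1.4) = 90.9 − 18.37 = 72.53 dB.
fan: 81.6 − 20·log₁₀(16.7/1.4) = 81.6 − 21.53 = 60.07 dB.
Σ 10^(L/10) = 1.918e+07 → L_total = 10·log₁₀(1.918e+07) = 72.83 dB.

72.8 dB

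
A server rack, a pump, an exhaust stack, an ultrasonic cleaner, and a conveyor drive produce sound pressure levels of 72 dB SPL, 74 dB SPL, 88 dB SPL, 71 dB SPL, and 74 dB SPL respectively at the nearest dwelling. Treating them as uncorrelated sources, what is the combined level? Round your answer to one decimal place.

88.5 dB SPL

For uncorrelated sources the intensities add, so convert each level to linear form, sum, and take 10·log₁₀ of the total.
Σ 10^(L/10) = 10^(72/10) + 10^(74/10) + 10^(88/10) + 10^(71/10) + 10^(74/10) = 7.096e+08.
L_total = 10·log₁₀(7.096e+08) = 88.51 dB SPL.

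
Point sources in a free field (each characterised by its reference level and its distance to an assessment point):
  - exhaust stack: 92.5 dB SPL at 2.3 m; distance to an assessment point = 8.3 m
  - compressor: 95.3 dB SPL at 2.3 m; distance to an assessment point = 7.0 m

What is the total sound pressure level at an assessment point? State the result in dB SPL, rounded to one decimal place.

87.0 dB SPL

First find each source's level at the receiver (point-source: −20·log₁₀(r/r_ref)), then combine on an intensity basis.
exhaust stack: 92.5 − 20·log₁₀(8.3/2.3) = 92.5 − 11.15 = 81.35 dB SPL.
compressor: 95.3 − 20·log₁₀(7.0/2.3) = 95.3 − 9.67 = 85.63 dB SPL.
Σ 10^(L/10) = 5.024e+08 → L_total = 10·log₁₀(5.024e+08) = 87.01 dB SPL.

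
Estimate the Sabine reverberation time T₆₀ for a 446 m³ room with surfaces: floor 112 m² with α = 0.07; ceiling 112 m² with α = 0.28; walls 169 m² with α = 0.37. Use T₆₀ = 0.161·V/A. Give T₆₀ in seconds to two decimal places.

Total absorption A = 112·0.07 + 112·0.28 + 169·0.37 = 101.73 m² sabins.
T₆₀ = 0.161·V/A = 0.161·446/101.73 = 0.706 s.

0.71 s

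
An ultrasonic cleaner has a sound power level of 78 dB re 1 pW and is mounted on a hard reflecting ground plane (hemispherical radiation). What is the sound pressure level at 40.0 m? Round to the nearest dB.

The power spreads over a hemisphere of area 2π·r², so L_p = L_w − 10·log₁₀(2π·r²).
2π·r² = 1.005e+04 m², 10·log₁₀ of that is 40.023 dB.
L_p = 78 − 40.023 = 37.98 dB.

38 dB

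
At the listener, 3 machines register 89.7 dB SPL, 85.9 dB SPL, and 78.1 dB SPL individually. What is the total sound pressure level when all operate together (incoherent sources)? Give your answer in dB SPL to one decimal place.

91.4 dB SPL

For uncorrelated sources the intensities add, so convert each level to linear form, sum, and take 10·log₁₀ of the total.
Σ 10^(L/10) = 10^(89.7/10) + 10^(85.9/10) + 10^(78.1/10) = 1.387e+09.
L_total = 10·log₁₀(1.387e+09) = 91.42 dB SPL.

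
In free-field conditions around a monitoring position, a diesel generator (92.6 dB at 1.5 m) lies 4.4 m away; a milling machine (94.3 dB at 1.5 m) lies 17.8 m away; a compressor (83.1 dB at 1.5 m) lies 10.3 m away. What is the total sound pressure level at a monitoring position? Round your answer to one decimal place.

Apply inverse-square spreading to bring every level to the receiver, then sum 10^(L/10).
diesel generator: 92.6 − 20·log₁₀(4.4/1.5) = 92.6 − 9.35 = 83.25 dB.
milling machine: 94.3 − 20·log₁₀(17.8/1.5) = 94.3 − 21.49 = 72.81 dB.
compressor: 83.1 − 20·log₁₀(10.3/1.5) = 83.1 − 16.73 = 66.37 dB.
Σ 10^(L/10) = 2.349e+08 → L_total = 10·log₁₀(2.349e+08) = 83.71 dB.

83.7 dB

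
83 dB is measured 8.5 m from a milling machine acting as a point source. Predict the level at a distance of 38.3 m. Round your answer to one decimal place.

69.9 dB

Point-source attenuation: ΔL = 20·log₁₀(r₂/r₁) = 20·log₁₀(38.3/8.5) = 13.076 dB.
L₂ = 83 − 20·log₁₀(38.3/8.5) = 83 − 13.076 = 69.92 dB.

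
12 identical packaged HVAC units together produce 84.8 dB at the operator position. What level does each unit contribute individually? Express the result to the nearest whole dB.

74 dB

For N identical incoherent sources L_total = L₁ + 10·log₁₀ N, so L₁ = 84.8 − 10·log₁₀(12) = 84.8 − 10.792.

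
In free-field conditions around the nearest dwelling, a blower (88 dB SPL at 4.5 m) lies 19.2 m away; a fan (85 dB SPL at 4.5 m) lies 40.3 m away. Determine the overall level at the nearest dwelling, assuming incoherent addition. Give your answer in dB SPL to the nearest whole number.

Apply inverse-square spreading to bring every level to the receiver, then sum 10^(L/10).
blower: 88 − 20·log₁₀(19.2/4.5) = 88 − 12.60 = 75.40 dB SPL.
fan: 85 − 20·log₁₀(40.3/4.5) = 85 − 19.04 = 65.96 dB SPL.
Σ 10^(L/10) = 3.860e+07 → L_total = 10·log₁₀(3.860e+07) = 75.87 dB SPL.

76 dB SPL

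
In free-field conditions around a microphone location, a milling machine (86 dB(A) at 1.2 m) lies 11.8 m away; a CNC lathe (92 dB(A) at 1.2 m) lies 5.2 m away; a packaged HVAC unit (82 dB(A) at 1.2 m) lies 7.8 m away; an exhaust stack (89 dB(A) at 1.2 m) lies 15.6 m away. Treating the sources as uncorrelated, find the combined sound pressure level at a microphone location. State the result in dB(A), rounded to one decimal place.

79.9 dB(A)

First find each source's level at the receiver (point-source: −20·log₁₀(r/r_ref)), then combine on an intensity basis.
milling machine: 86 − 20·log₁₀(11.8/1.2) = 86 − 19.85 = 66.15 dB(A).
CNC lathe: 92 − 20·log₁₀(5.2/1.2) = 92 − 12.74 = 79.26 dB(A).
packaged HVAC unit: 82 − 20·log₁₀(7.8/1.2) = 82 − 16.26 = 65.74 dB(A).
exhaust stack: 89 − 20·log₁₀(15.6/1.2) = 89 − 22.28 = 66.72 dB(A).
Σ 10^(L/10) = 9.697e+07 → L_total = 10·log₁₀(9.697e+07) = 79.87 dB(A).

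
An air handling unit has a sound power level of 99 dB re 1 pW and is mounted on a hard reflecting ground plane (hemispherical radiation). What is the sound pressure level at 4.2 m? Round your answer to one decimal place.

L_p = L_w − 10·log₁₀(2π·r²) with r = 4.2 m.
2π·r² = 110.8 m², 10·log₁₀ of that is 20.447 dB.
L_p = 99 − 20.447 = 78.55 dB.

78.6 dB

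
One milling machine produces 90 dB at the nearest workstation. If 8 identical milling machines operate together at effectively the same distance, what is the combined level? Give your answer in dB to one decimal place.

99.0 dB

N identical incoherent sources raise the level by 10·log₁₀ N.
L_total = 90 + 10·log₁₀(8) = 90 + 9.031 = 99.03 dB.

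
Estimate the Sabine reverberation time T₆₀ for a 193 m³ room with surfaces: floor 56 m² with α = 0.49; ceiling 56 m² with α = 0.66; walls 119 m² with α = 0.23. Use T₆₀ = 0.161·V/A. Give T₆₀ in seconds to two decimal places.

0.34 s

A = Σ Sᵢαᵢ = 56·0.49 + 56·0.66 + 119·0.23 = 91.77 m².
T₆₀ = 0.161 × 193 / 91.77 = 0.339 s.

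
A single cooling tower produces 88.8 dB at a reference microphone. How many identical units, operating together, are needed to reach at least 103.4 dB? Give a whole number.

N identical sources give L₁ + 10·log₁₀ N, so require 10·log₁₀ N ≥ 103.4 − 88.8 = 14.6 dB.
N ≥ 10^(14.6/10) = 28.840, so N = 29.

29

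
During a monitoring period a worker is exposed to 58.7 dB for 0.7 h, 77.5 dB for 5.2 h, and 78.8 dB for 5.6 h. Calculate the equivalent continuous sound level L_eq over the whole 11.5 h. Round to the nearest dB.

78 dB

L_eq = 10·log₁₀[(1/T)·Σ tᵢ·10^(Lᵢ/10)] with T = 11.5 h.
Σ tᵢ·10^(Lᵢ/10) = 0.7·10^(58.7/10) + 5.2·10^(77.5/10) + 5.6·10^(78.8/10) = 7.177e+08.
L_eq = 10·log₁₀(7.177e+08/11.5) = 77.95 dB.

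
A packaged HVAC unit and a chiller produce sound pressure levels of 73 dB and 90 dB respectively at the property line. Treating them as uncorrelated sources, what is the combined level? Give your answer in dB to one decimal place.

For uncorrelated sources the intensities add, so convert each level to linear form, sum, and take 10·log₁₀ of the total.
Σ 10^(L/10) = 10^(73/10) + 10^(90/10) = 1.020e+09.
L_total = 10·log₁₀(1.020e+09) = 90.09 dB.

90.1 dB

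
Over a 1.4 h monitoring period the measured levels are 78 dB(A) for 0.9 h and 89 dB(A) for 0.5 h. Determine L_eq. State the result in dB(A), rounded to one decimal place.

The energy average is taken in the linear domain: L_eq = 10·log₁₀[(Σ tᵢ·10^(Lᵢ/10))/T], T = 1.4 h.
Σ tᵢ·10^(Lᵢ/10) = 0.9·10^(78/10) + 0.5·10^(89/10) = 4.540e+08.
L_eq = 10·log₁₀(4.540e+08/1.4) = 85.11 dB(A).

85.1 dB(A)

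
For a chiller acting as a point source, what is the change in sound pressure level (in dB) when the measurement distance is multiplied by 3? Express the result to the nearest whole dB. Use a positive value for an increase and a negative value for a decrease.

-10 dB

A point source loses 6 dB per doubling of distance; generally ΔL = −20·log₁₀(r₂/r₁).
ΔL = −20·log₁₀(3) = -9.54 dB.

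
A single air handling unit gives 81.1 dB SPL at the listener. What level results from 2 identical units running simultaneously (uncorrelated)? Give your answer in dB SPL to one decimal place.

84.1 dB SPL

N identical incoherent sources raise the level by 10·log₁₀ N.
L_total = 81.1 + 10·log₁₀(2) = 81.1 + 3.010 = 84.11 dB SPL.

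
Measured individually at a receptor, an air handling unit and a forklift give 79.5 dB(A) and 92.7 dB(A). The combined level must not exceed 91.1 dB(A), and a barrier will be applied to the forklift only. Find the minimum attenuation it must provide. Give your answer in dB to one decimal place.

1.9 dB

Fixed contribution from the other source: Σ 10^(L/10) = 10^(79.5/10) = 8.913e+07 (79.50 dB(A)).
To meet 91.1 dB(A) overall, the treated forklift may contribute at most 10^(91.1/10) − 8.913e+07 = 1.199e+09, i.e. 90.79 dB(A).
Required insertion loss = 92.7 − 90.79 = 1.91 dB.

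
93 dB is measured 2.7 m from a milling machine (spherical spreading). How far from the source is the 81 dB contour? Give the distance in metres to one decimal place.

10.7 m

For a point source L₁ − L₂ = 20·log₁₀(r₂/r₁), so r₂ = r₁·10^((L₁−L₂)/20).
r₂ = 2.7·10^((93−81)/20) = 2.7·10^(12.0/20) = 10.75 m.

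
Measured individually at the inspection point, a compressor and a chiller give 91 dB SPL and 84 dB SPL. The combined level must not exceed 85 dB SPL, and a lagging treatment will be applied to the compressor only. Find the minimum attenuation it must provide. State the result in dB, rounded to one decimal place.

12.9 dB

The untreated sources together contribute 10^(84/10) = 2.512e+08, i.e. 84.00 dB SPL.
The limit corresponds to 10^(85/10) = 3.162e+08; subtracting the fixed part leaves 6.504e+07 for the compressor, i.e. 78.13 dB SPL.
So the compressor must be reduced from 91 to 78.13 dB SPL: IL = 12.87 dB.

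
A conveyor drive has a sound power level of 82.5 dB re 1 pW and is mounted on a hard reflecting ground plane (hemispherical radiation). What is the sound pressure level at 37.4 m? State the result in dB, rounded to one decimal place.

Free-field hemispherical radiation: L_p = L_w − 10·log₁₀(2π·r²), r = 37.4 m.
2π·r² = 8789 m², 10·log₁₀ of that is 39.439 dB.
L_p = 82.5 − 39.439 = 43.06 dB.

43.1 dB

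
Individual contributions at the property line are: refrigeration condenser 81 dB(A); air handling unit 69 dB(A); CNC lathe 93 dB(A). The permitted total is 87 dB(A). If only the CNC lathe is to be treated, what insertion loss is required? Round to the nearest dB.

7 dB

Everything except the CNC lathe sums to 10^(81/10) + 10^(69/10) = 1.338e+08 in linear terms, 81.27 dB(A).
The limit corresponds to 10^(87/10) = 5.012e+08; subtracting the fixed part leaves 3.674e+08 for the CNC lathe, i.e. 85.65 dB(A).
So the CNC lathe must be reduced from 93 to 85.65 dB(A): IL = 7.35 dB.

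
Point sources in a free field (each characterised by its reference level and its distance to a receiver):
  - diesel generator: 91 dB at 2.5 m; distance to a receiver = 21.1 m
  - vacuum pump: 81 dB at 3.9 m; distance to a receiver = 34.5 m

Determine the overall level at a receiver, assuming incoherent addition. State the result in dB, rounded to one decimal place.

72.9 dB

First find each source's level at the receiver (point-source: −20·log₁₀(r/r_ref)), then combine on an intensity basis.
diesel generator: 91 − 20·log₁₀(21.1/2.5) = 91 − 18.53 = 72.47 dB.
vacuum pump: 81 − 20·log₁₀(34.5/3.9) = 81 − 18.94 = 62.06 dB.
Σ 10^(L/10) = 1.928e+07 → L_total = 10·log₁₀(1.928e+07) = 72.85 dB.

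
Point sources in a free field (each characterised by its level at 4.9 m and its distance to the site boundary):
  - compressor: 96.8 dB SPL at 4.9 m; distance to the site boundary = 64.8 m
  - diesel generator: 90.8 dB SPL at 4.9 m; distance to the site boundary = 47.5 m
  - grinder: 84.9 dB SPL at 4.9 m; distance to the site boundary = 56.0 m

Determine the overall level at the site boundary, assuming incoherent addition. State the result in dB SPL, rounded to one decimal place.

Apply inverse-square spreading to bring every level to the receiver, then sum 10^(L/10).
compressor: 96.8 − 20·log₁₀(64.8/4.9) = 96.8 − 22.43 = 74.37 dB SPL.
diesel generator: 90.8 − 20·log₁₀(47.5/4.9) = 90.8 − 19.73 = 71.07 dB SPL.
grinder: 84.9 − 20·log₁₀(56.0/4.9) = 84.9 − 21.16 = 63.74 dB SPL.
Σ 10^(L/10) = 4.253e+07 → L_total = 10·log₁₀(4.253e+07) = 76.29 dB SPL.

76.3 dB SPL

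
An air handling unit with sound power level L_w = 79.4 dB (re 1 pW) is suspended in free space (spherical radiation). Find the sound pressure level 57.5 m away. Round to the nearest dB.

33 dB

The power spreads over a sphere of area 4π·r², so L_p = L_w − 10·log₁₀(4π·r²).
4π·r² = 4.155e+04 m², 10·log₁₀ of that is 46.185 dB.
L_p = 79.4 − 46.185 = 33.21 dB.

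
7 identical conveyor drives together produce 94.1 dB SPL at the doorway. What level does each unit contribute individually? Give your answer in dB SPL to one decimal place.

7 equal contributions raise the level by 10·log₁₀ 7 = 8.451 dB, so each unit alone gives 94.1 − 8.451.

85.6 dB SPL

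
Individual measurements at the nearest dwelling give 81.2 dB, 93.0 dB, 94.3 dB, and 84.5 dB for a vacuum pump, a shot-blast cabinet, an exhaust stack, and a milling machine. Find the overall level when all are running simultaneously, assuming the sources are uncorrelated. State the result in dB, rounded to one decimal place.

97.1 dB

Incoherent sources combine by intensity addition: L_total = 10·log₁₀(Σ 10^(L_i/10)).
Σ 10^(L/10) = 10^(81.2/10) + 10^(93.0/10) + 10^(94.3/10) + 10^(84.5/10) = 5.100e+09.
L_total = 10·log₁₀(5.100e+09) = 97.08 dB.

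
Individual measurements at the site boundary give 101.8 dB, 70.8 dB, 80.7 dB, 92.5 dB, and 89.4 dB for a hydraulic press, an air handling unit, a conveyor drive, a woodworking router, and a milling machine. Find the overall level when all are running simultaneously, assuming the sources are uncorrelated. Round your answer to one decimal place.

102.5 dB

For uncorrelated sources the intensities add, so convert each level to linear form, sum, and take 10·log₁₀ of the total.
Σ 10^(L/10) = 10^(101.8/10) + 10^(70.8/10) + 10^(80.7/10) + 10^(92.5/10) + 10^(89.4/10) = 1.791e+10.
L_total = 10·log₁₀(1.791e+10) = 102.53 dB.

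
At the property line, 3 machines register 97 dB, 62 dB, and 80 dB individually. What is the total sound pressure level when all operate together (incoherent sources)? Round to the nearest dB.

97 dB

For uncorrelated sources the intensities add, so convert each level to linear form, sum, and take 10·log₁₀ of the total.
Σ 10^(L/10) = 10^(97/10) + 10^(62/10) + 10^(80/10) = 5.113e+09.
L_total = 10·log₁₀(5.113e+09) = 97.09 dB.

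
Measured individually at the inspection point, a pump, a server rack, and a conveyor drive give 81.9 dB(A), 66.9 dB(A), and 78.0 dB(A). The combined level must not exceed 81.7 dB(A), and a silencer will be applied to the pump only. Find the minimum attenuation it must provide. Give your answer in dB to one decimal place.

2.9 dB

The untreated sources together contribute 10^(66.9/10) + 10^(78.0/10) = 6.799e+07, i.e. 78.32 dB(A).
To meet 81.7 dB(A) overall, the treated pump may contribute at most 10^(81.7/10) − 6.799e+07 = 7.992e+07, i.e. 79.03 dB(A).
Required insertion loss = 81.9 − 79.03 = 2.87 dB.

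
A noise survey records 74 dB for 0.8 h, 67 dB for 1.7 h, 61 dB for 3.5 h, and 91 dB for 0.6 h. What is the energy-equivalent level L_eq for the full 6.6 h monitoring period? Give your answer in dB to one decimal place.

80.8 dB

The energy average is taken in the linear domain: L_eq = 10·log₁₀[(Σ tᵢ·10^(Lᵢ/10))/T], T = 6.6 h.
Σ tᵢ·10^(Lᵢ/10) = 0.8·10^(74/10) + 1.7·10^(67/10) + 3.5·10^(61/10) + 0.6·10^(91/10) = 7.884e+08.
L_eq = 10·log₁₀(7.884e+08/6.6) = 80.77 dB.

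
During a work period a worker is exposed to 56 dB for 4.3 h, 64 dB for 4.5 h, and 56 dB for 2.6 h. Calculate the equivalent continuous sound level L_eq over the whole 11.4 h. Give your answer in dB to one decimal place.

60.9 dB

The energy average is taken in the linear domain: L_eq = 10·log₁₀[(Σ tᵢ·10^(Lᵢ/10))/T], T = 11.4 h.
Σ tᵢ·10^(Lᵢ/10) = 4.3·10^(56/10) + 4.5·10^(64/10) + 2.6·10^(56/10) = 1.405e+07.
L_eq = 10·log₁₀(1.405e+07/11.4) = 60.91 dB.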